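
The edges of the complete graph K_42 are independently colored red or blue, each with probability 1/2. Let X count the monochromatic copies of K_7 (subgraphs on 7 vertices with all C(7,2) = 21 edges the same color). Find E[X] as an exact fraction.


Let X = Σ_S X_S over the C(42, 7) = 26978328 subsets S of size 7, where X_S = 1 if the K_7 on S is monochromatic.
For a fixed S, the K_7 on S has C(7, 2) = 21 edges. P[all 21 edges red] = (1/2)^21, and likewise for blue, so P[monochromatic] = 2·(1/2)^21 = 2^{1 − 21} = 1/1048576.
By linearity of expectation: E[X] = C(42, 7) · 2^{1 − 21} = 26978328 · 1/1048576 = 3372291/131072.
Numerically: E[X] ≈ 25.72854.

E[X] = C(42,7)·2^(1−C(7,2)) = 3372291/131072 ≈ 25.72854.


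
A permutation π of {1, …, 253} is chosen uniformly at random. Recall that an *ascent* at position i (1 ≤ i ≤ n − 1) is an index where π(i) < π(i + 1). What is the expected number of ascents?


Write X = Σ X_I over i = 1, …, 252, with X_I the indicator of one ascent.
There are 252 indicators.
For each fixed i, the pair (π(i), π(i+1)) is a uniformly random ordered pair of distinct values from {1, …, 253}; by symmetry P[π(i) < π(i+1)] = 1/2.
By linearity: E[X] = 252 · (1/2) = (253 − 1) · (1/2) = 126 ≈ 126.000000.

E[X] = 126 = 126.000000.


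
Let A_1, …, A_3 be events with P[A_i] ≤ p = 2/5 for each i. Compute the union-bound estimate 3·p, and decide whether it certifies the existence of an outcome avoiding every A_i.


Union bound: P[∪_{i=1}^{3} A_i] ≤ Σ_i P[A_i] ≤ 3·p = 3·(2/5) = 6/5.
Numerically: 6/5 ≈ 1.2000000.
Is 6/5 < 1? NO.
Since the bound 6/5 is ≥ 1, the union bound is uninformative here; it does NOT by itself certify existence.

3·p = 6/5 ≈ 1.2000000; existence NOT certified by the union bound.


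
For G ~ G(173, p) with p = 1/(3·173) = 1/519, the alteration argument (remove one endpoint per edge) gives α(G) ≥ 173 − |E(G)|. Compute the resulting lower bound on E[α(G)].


E[|E(G)|] = C(173, 2)·p = 14878 · (1/519) = 86/3.
E[α(G)] ≥ n − E[|E(G)|] = 173 − 86/3 = 433/3.
Numerically: ≈ 144.333.
(This is only a lower bound; the true E[α(G)] may be larger.)

E[α(G)] ≥ 433/3 ≈ 144.333.


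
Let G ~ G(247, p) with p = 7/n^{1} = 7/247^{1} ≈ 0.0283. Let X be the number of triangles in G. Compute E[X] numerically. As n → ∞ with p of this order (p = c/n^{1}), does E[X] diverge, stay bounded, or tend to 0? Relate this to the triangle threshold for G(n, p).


Number of potential triangles: C(247, 3) = 2481115.
Each occurs with probability p³ ≈ (0.0283)³ ≈ 2.27616e-05.
By linearity: E[X] = C(247, 3)·p³ ≈ 2481115 · 2.27616e-05 ≈ 56.474.
Here α = 1, so p = 7/n is exactly at the triangle threshold p ~ 1/n. Asymptotically E[X] → c³/6 = 7³/6 = 343/6 ≈ 57.167, a bounded constant. In this regime the triangle count is asymptotically Poisson(c³/6).

E[X] ≈ 56.474; in regime p = Θ(1/n^{1}) E[X] stays bounded (at the triangle threshold p ~ 1/n).


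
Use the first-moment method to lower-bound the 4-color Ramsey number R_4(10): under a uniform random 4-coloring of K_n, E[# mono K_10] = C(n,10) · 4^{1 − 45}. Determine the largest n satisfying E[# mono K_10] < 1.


We need C(n, 10) · 4^{1 − 45} < 1, i.e. C(n, 10) < 4^{45 − 1} = 309485009821345068724781056.
Check values of n near the boundary:
  n = 2021: C(2021, 10) = 306347841644770462864800616; 306347841644770462864800616 < 309485009821345068724781056? YES
  n = 2022: C(2022, 10) = 307870445231474093395937796; 307870445231474093395937796 < 309485009821345068724781056? YES
  n = 2023: C(2023, 10) = 309399856285778485315440716; 309399856285778485315440716 < 309485009821345068724781056? YES
  n = 2024: C(2024, 10) = 310936101848269937576192656; 310936101848269937576192656 < 309485009821345068724781056? NO
  n = 2025: C(2025, 10) = 312479209053472269772600560; 312479209053472269772600560 < 309485009821345068724781056? NO
  n = 2026: C(2026, 10) = 314029205130126398094885285; 314029205130126398094885285 < 309485009821345068724781056? NO
The largest n with C(n, 10) < 309485009821345068724781056 is n = 2023 (where E[X] = 77349964071444621328860179/77371252455336267181195264 ≈ 0.999725). Hence R_4(10) > 2023, i.e. R_4(10) ≥ 2024.

Largest n = 2023; hence R_4(10) > 2023.


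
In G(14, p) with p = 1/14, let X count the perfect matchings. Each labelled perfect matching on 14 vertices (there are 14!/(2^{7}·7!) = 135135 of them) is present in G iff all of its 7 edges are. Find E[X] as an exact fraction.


K_14 has 14!/(2^{7}·7!) = 135135 labelled perfect matchings.
For each such perfect matching H, let X_H = 1 if all 7 edges of H are present in G. Then P[X_H = 1] = p^{7} = (1/14)^{7} = 1/105413504.
Summing the indicators: E[X] = Σ_H E[X_H] = 135135 · p^{7} = 135135 · 1/105413504 = 19305/15059072.
Numerically: E[X] ≈ 0.001282.

E[X] = 135135 · (1/14)^{7} = 19305/15059072 ≈ 0.001282.


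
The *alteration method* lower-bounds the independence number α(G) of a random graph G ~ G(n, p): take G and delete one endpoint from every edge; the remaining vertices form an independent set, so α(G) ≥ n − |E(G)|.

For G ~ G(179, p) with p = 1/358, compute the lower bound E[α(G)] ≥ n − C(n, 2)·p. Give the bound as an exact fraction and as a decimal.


E[|E(G)|] = C(179, 2)·p = 15931 · (1/358) = 89/2.
E[α(G)] ≥ n − E[|E(G)|] = 179 − 89/2 = 269/2.
Numerically: ≈ 134.50000.
(This is only a lower bound; the true E[α(G)] may be larger.)

E[α(G)] ≥ 269/2 ≈ 134.50000.


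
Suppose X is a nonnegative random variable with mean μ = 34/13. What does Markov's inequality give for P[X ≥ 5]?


μ = E[X] = 34/13, a = 5.
Markov: P[X ≥ 5] ≤ μ/a = (34/13)/5 = 34/65.
Numerically: ≈ 0.523.
(Since a = 5 > μ = 2.615, the bound 34/65 is < 1 and informative.)

P[X ≥ 5] ≤ 34/65 ≈ 0.523.


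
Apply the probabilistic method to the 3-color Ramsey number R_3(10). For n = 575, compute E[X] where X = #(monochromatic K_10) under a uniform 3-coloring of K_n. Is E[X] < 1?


E[X] = C(575, 10) · 3^{1 − 45} = 1006325345561406175305 · 3^{−44} = 1006325345561406175305/984770902183611232881.
As a reduced fraction: E[X] = 111813927284600686145/109418989131512359209 ≈ 1.0219.
Is E[X] < 1? NO.
Since E[X] ≥ 1, the first-moment bound is inconclusive at n = 575; it does NOT by itself certify R_3(10) > 575.

E[X] = 111813927284600686145/109418989131512359209 ≈ 1.0219; E[X] ≥ 1; first-moment method inconclusive here.


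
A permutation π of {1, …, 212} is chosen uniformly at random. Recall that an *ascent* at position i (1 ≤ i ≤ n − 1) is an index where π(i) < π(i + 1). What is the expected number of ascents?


Write X = Σ X_I over i = 1, …, 211, with X_I the indicator of one ascent.
There are 211 indicators.
For each fixed i, the pair (π(i), π(i+1)) is a uniformly random ordered pair of distinct values from {1, …, 212}; by symmetry P[π(i) < π(i+1)] = 1/2.
By linearity: E[X] = 211 · (1/2) = (212 − 1) · (1/2) = 211/2 ≈ 105.500.

E[X] = 211/2 = 105.500.


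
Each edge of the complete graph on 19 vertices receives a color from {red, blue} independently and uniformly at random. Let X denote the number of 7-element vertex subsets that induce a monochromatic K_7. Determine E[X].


Let X = Σ_S X_S over the C(19, 7) = 50388 subsets S of size 7, where X_S = 1 if the K_7 on S is monochromatic.
For a fixed S, the K_7 on S has C(7, 2) = 21 edges. P[all 21 edges red] = (1/2)^21, and likewise for blue, so P[monochromatic] = 2·(1/2)^21 = 2^{1 − 21} = 1/1048576.
Summing: E[X] = C(19, 7) · 2^{1 − 21} = 50388 · 1/1048576 = 12597/262144.
Numerically: E[X] ≈ 0.048.

E[X] = C(19,7)·2^(1−C(7,2)) = 12597/262144 ≈ 0.048.


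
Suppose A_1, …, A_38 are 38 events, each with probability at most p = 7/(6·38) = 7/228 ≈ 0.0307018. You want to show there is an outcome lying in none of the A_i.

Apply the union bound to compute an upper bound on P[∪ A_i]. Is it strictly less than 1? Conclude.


Union bound: P[∪_{i=1}^{38} A_i] ≤ Σ_i P[A_i] ≤ 38·p = 38·(7/228) = 7/6.
Numerically: 7/6 ≈ 1.1666667.
Is 7/6 < 1? NO.
Since the bound 7/6 is ≥ 1, the union bound is uninformative here; it does NOT by itself certify existence.

38·p = 7/6 ≈ 1.1666667; existence NOT certified by the union bound.


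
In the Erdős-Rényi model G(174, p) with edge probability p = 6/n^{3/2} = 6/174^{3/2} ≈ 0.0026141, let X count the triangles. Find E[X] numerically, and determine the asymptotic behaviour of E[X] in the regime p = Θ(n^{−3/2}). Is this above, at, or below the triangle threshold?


Number of potential triangles: C(174, 3) = 862924.
Each occurs with probability p³ ≈ (0.0026141)³ ≈ 1.7864141e-08.
By linearity: E[X] = C(174, 3)·p³ ≈ 862924 · 1.7864141e-08 ≈ 0.01542.
Since α = 3/2 > 1, p = c/n^{3/2} = o(1/n) is below the triangle threshold p ~ 1/n. Asymptotically E[X] ~ (c³/6)·n^{3(1−α)} = (6³/6)·n^{-1.5} → 0, so by Markov's inequality G has no triangles w.h.p.

E[X] ≈ 0.01542; in regime p = Θ(1/n^{3/2}) E[X] tends to 0 (below the triangle threshold p ~ 1/n).


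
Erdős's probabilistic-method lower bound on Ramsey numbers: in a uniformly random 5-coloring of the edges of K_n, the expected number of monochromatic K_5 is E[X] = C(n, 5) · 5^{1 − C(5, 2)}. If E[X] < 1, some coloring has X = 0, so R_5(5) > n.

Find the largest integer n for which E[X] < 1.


We need C(n, 5) · 5^{1 − 10} < 1, i.e. C(n, 5) < 5^{10 − 1} = 1953125.
Check values of n near the boundary:
  n = 48: C(48, 5) = 1712304; 1712304 < 1953125? YES
  n = 49: C(49, 5) = 1906884; 1906884 < 1953125? YES
  n = 50: C(50, 5) = 2118760; 2118760 < 1953125? NO
  n = 51: C(51, 5) = 2349060; 2349060 < 1953125? NO
  n = 52: C(52, 5) = 2598960; 2598960 < 1953125? NO
The largest n with C(n, 5) < 1953125 is n = 49 (where E[X] = 1906884/1953125 ≈ 0.9763246). Hence R_5(5) > 49, i.e. R_5(5) ≥ 50.

Largest n = 49; hence R_5(5) > 49.


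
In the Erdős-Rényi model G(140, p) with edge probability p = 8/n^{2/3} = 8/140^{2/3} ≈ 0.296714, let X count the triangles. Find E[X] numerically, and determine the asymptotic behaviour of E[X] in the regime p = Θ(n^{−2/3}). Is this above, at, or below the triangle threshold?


Number of potential triangles: C(140, 3) = 447580.
Each occurs with probability p³ ≈ (0.296714)³ ≈ 2.61224490e-02.
By linearity: E[X] = C(140, 3)·p³ ≈ 447580 · 2.61224490e-02 ≈ 11691.885714.
Since α = 2/3 < 1, p = c/n^{2/3} ≫ 1/n is above the triangle threshold p ~ 1/n. Asymptotically E[X] ~ (c³/6)·n^{3(1−α)} = (8³/6)·n^{1} → ∞; triangles are abundant w.h.p.

E[X] ≈ 11691.885714; in regime p = Θ(1/n^{2/3}) E[X] diverges (above the triangle threshold p ~ 1/n).


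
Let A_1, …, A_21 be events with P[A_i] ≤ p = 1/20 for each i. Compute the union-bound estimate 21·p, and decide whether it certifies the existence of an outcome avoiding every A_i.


Union bound: P[∪_{i=1}^{21} A_i] ≤ Σ_i P[A_i] ≤ 21·p = 21·(1/20) = 21/20.
Numerically: 21/20 ≈ 1.0500000.
Is 21/20 < 1? NO.
Since the bound 21/20 is ≥ 1, the union bound is uninformative here; it does NOT by itself certify existence.

21·p = 21/20 ≈ 1.0500000; existence NOT certified by the union bound.


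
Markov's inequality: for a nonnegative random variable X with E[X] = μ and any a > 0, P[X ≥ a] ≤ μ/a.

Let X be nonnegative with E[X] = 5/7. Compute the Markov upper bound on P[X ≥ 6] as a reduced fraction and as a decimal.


μ = E[X] = 5/7, a = 6.
Markov: P[X ≥ 6] ≤ μ/a = (5/7)/6 = 5/42.
Numerically: ≈ 0.11905.
(Since a = 6 > μ = 0.71429, the bound 5/42 is < 1 and informative.)

P[X ≥ 6] ≤ 5/42 ≈ 0.11905.


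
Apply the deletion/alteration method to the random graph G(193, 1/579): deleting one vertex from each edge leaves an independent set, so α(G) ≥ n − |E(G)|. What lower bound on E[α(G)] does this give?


E[|E(G)|] = C(193, 2)·p = 18528 · (1/579) = 32.
E[α(G)] ≥ n − E[|E(G)|] = 193 − 32 = 161.
Numerically: ≈ 161.000.
(This is only a lower bound; the true E[α(G)] may be larger.)

E[α(G)] ≥ 161 ≈ 161.000.


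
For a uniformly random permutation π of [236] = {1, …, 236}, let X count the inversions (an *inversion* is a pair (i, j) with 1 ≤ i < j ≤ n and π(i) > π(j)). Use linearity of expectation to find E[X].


Write X = Σ X_I over the C(236, 2) = 27730 pairs i < j, with X_I the indicator of one inversion.
There are 27730 indicators.
For each fixed pair i < j, the values π(i) and π(j) are two distinct elements of {1, …, 236} in uniformly random order; by symmetry P[π(i) > π(j)] = 1/2.
By linearity: E[X] = 27730 · (1/2) = C(236, 2) · (1/2) = 27730/2 = 13865 ≈ 13865.000000.

E[X] = 13865 = 13865.000000.


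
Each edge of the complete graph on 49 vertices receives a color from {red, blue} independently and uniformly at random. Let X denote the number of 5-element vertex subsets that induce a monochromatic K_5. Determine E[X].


Let X = Σ_S X_S over the C(49, 5) = 1906884 subsets S of size 5, where X_S = 1 if the K_5 on S is monochromatic.
For a fixed S, the K_5 on S has C(5, 2) = 10 edges. P[all 10 edges red] = (1/2)^10, and likewise for blue, so P[monochromatic] = 2·(1/2)^10 = 2^{1 − 10} = 1/512.
Summing: E[X] = C(49, 5) · 2^{1 − 10} = 1906884 · 1/512 = 476721/128.
Numerically: E[X] ≈ 3724.3828.

E[X] = C(49,5)·2^(1−C(5,2)) = 476721/128 ≈ 3724.3828.


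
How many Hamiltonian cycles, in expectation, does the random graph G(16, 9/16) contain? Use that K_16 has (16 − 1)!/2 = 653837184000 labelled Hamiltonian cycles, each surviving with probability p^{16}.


K_16 has (16 − 1)!/2 = 653837184000 labelled Hamiltonian cycles.
For each such Hamiltonian cycle H, let X_H = 1 if all 16 edges of H are present in G. Then P[X_H = 1] = p^{16} = (9/16)^{16} = 1853020188851841/18446744073709551616.
By linearity: E[X] = Σ_H E[X_H] = 653837184000 · p^{16} = 653837184000 · 1853020188851841/18446744073709551616 = 1183177248216831945952875/18014398509481984.
Numerically: E[X] ≈ 6.568e+07.

E[X] = 653837184000 · (9/16)^{16} = 1183177248216831945952875/18014398509481984 ≈ 6.568e+07.


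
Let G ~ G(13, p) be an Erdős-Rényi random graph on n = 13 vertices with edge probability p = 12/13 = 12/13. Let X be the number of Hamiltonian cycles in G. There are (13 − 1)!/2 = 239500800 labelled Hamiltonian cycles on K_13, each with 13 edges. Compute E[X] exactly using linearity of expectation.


K_13 has (13 − 1)!/2 = 239500800 labelled Hamiltonian cycles.
For each such Hamiltonian cycle H, let X_H = 1 if all 13 edges of H are present in G. Then P[X_H = 1] = p^{13} = (12/13)^{13} = 106993205379072/302875106592253.
Summing the indicators: E[X] = Σ_H E[X_H] = 239500800 · p^{13} = 239500800 · 106993205379072/302875106592253 = 25624958282852047257600/302875106592253.
Numerically: E[X] ≈ 8.46057e+07.

E[X] = 239500800 · (12/13)^{13} = 25624958282852047257600/302875106592253 ≈ 8.46057e+07.


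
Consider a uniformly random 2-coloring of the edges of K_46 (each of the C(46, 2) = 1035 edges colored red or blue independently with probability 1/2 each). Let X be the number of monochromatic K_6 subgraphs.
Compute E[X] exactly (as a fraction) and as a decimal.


Let X = Σ_S X_S over the C(46, 6) = 9366819 subsets S of size 6, where X_S = 1 if the K_6 on S is monochromatic.
For a fixed S, the K_6 on S has C(6, 2) = 15 edges. P[all 15 edges red] = (1/2)^15, and likewise for blue, so P[monochromatic] = 2·(1/2)^15 = 2^{1 − 15} = 1/16384.
By linearity of expectation: E[X] = C(46, 6) · 2^{1 − 15} = 9366819 · 1/16384 = 9366819/16384.
Numerically: E[X] ≈ 571.7053.

E[X] = C(46,6)·2^(1−C(6,2)) = 9366819/16384 ≈ 571.7053.


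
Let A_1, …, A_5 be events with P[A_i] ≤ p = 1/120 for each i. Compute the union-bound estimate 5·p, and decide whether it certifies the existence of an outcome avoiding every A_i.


Union bound: P[∪_{i=1}^{5} A_i] ≤ Σ_i P[A_i] ≤ 5·p = 5·(1/120) = 1/24.
Numerically: 1/24 ≈ 0.041667.
Is 1/24 < 1? YES.
Since P[∪ A_i] ≤ 1/24 < 1, the complement has P[∩ A_i^c] ≥ 1 − 1/24 = 23/24 > 0, so some outcome avoids every A_i.

5·p = 1/24 ≈ 0.041667; existence CERTIFIED by the union bound.


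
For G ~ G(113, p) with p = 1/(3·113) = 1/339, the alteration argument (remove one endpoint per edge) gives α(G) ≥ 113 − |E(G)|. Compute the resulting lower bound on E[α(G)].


E[|E(G)|] = C(113, 2)·p = 6328 · (1/339) = 56/3.
E[α(G)] ≥ n − E[|E(G)|] = 113 − 56/3 = 283/3.
Numerically: ≈ 94.33333.
(This is only a lower bound; the true E[α(G)] may be larger.)

E[α(G)] ≥ 283/3 ≈ 94.33333.


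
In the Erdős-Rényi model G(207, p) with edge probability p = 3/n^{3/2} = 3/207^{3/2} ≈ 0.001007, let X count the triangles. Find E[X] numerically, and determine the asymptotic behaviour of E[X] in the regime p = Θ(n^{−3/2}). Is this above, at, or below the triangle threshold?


Number of potential triangles: C(207, 3) = 1456935.
Each occurs with probability p³ ≈ (0.001007)³ ≈ 1.022109e-09.
By linearity: E[X] = C(207, 3)·p³ ≈ 1456935 · 1.022109e-09 ≈ 0.0015.
Since α = 3/2 > 1, p = c/n^{3/2} = o(1/n) is below the triangle threshold p ~ 1/n. Asymptotically E[X] ~ (c³/6)·n^{3(1−α)} = (3³/6)·n^{-1.5} → 0, so by Markov's inequality G has no triangles w.h.p.

E[X] ≈ 0.0015; in regime p = Θ(1/n^{3/2}) E[X] tends to 0 (below the triangle threshold p ~ 1/n).


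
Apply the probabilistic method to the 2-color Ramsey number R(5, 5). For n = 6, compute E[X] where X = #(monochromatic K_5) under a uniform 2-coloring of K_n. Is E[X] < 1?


E[X] = C(6, 5) · 2^{1 − 10} = 6 · 2^{−9} = 6/512.
As a reduced fraction: E[X] = 3/256 ≈ 0.0117188.
Is E[X] < 1? YES.
Since E[X] < 1, there exists a 2-coloring of K_{6} with no monochromatic K_5; hence R(5, 5) > 6.

E[X] = 3/256 ≈ 0.0117188; E[X] < 1, so R(5, 5) > 6.


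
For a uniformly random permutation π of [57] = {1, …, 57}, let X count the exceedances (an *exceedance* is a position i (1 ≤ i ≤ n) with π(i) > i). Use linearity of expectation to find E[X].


Write X = Σ_{i=1}^{57} X_i, where X_i = 1_{π(i) > i}.
For each fixed i, π(i) is uniform over {1, …, 57} (marginal of a uniform permutation), so P[π(i) > i] = (n − i)/n. Summing: Σ_{i=1}^{57} (n − i)/n = (0 + 1 + … + 56)/57 = 57(57 − 1)/(2·57) = (57 − 1)/2.
Hence E[X] = Σ_{i=1}^{57} (57 − i)/57 = 28 ≈ 28.00000.

E[X] = 28 = 28.00000.


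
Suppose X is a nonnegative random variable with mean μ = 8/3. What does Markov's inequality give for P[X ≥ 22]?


μ = E[X] = 8/3, a = 22.
Markov: P[X ≥ 22] ≤ μ/a = (8/3)/22 = 4/33.
Numerically: ≈ 0.121212.
(Since a = 22 > μ = 2.666667, the bound 4/33 is < 1 and informative.)

P[X ≥ 22] ≤ 4/33 ≈ 0.121212.


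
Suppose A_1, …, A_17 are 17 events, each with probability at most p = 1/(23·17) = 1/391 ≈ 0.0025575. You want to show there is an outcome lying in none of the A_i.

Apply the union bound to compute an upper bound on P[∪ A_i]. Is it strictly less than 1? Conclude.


Union bound: P[∪_{i=1}^{17} A_i] ≤ Σ_i P[A_i] ≤ 17·p = 17·(1/391) = 1/23.
Numerically: 1/23 ≈ 0.0434783.
Is 1/23 < 1? YES.
Since P[∪ A_i] ≤ 1/23 < 1, the complement has P[∩ A_i^c] ≥ 1 − 1/23 = 22/23 > 0, so some outcome avoids every A_i.

17·p = 1/23 ≈ 0.0434783; existence CERTIFIED by the union bound.


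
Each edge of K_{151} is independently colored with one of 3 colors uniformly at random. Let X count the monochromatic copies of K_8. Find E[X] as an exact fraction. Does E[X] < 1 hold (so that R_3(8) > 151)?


E[X] = C(151, 8) · 3^{1 − 28} = 5551321138650 · 3^{−27} = 5551321138650/7625597484987.
As a reduced fraction: E[X] = 616813459850/847288609443 ≈ 0.72799.
Is E[X] < 1? YES.
Since E[X] < 1, there exists a 3-coloring of K_{151} with no monochromatic K_8; hence R_3(8) > 151.

E[X] = 616813459850/847288609443 ≈ 0.72799; E[X] < 1, so R_3(8) > 151.


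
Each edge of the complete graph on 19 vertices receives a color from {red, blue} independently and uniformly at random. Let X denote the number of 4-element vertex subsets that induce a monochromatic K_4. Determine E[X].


Let X = Σ_S X_S over the C(19, 4) = 3876 subsets S of size 4, where X_S = 1 if the K_4 on S is monochromatic.
For a fixed S, the K_4 on S has C(4, 2) = 6 edges. P[all 6 edges red] = (1/2)^6, and likewise for blue, so P[monochromatic] = 2·(1/2)^6 = 2^{1 − 6} = 1/32.
Summing: E[X] = C(19, 4) · 2^{1 − 6} = 3876 · 1/32 = 969/8.
Numerically: E[X] ≈ 121.1250.

E[X] = C(19,4)·2^(1−C(4,2)) = 969/8 ≈ 121.1250.


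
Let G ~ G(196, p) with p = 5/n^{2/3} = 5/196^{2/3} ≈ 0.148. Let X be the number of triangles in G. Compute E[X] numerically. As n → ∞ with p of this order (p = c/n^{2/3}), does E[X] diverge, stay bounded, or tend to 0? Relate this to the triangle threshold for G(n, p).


Number of potential triangles: C(196, 3) = 1235780.
Each occurs with probability p³ ≈ (0.148)³ ≈ 3.25385e-03.
By linearity: E[X] = C(196, 3)·p³ ≈ 1235780 · 3.25385e-03 ≈ 4021.046.
Since α = 2/3 < 1, p = c/n^{2/3} ≫ 1/n is above the triangle threshold p ~ 1/n. Asymptotically E[X] ~ (c³/6)·n^{3(1−α)} = (5³/6)·n^{1} → ∞; triangles are abundant w.h.p.

E[X] ≈ 4021.046; in regime p = Θ(1/n^{2/3}) E[X] diverges (above the triangle threshold p ~ 1/n).


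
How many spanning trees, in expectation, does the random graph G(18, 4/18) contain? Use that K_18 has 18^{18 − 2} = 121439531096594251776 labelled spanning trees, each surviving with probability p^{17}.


K_18 has 18^{18 − 2} = 121439531096594251776 labelled spanning trees.
For each such spanning tree H, let X_H = 1 if all 17 edges of H are present in G. Then P[X_H = 1] = p^{17} = (2/9)^{17} = 131072/16677181699666569.
By linearity: E[X] = Σ_H E[X_H] = 121439531096594251776 · p^{17} = 121439531096594251776 · 131072/16677181699666569 = 8589934592/9.
Numerically: E[X] ≈ 9.5444e+08.

E[X] = 121439531096594251776 · (2/9)^{17} = 8589934592/9 ≈ 9.5444e+08.


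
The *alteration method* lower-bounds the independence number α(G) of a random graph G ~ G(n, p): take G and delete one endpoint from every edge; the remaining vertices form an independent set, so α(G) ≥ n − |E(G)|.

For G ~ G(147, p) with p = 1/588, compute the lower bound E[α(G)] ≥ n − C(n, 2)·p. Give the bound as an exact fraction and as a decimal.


E[|E(G)|] = C(147, 2)·p = 10731 · (1/588) = 73/4.
E[α(G)] ≥ n − E[|E(G)|] = 147 − 73/4 = 515/4.
Numerically: ≈ 128.750.
(This is only a lower bound; the true E[α(G)] may be larger.)

E[α(G)] ≥ 515/4 ≈ 128.750.


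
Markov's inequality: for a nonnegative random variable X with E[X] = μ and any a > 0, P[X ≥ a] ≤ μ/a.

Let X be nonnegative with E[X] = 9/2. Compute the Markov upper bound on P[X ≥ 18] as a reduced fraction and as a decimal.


μ = E[X] = 9/2, a = 18.
Markov: P[X ≥ 18] ≤ μ/a = (9/2)/18 = 1/4.
Numerically: ≈ 0.2500.
(Since a = 18 > μ = 4.5000, the bound 1/4 is < 1 and informative.)

P[X ≥ 18] ≤ 1/4 ≈ 0.2500.


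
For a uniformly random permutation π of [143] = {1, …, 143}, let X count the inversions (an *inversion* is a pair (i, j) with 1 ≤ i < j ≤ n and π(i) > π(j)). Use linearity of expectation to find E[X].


Write X = Σ X_I over the C(143, 2) = 10153 pairs i < j, with X_I the indicator of one inversion.
There are 10153 indicators.
For each fixed pair i < j, the values π(i) and π(j) are two distinct elements of {1, …, 143} in uniformly random order; by symmetry P[π(i) > π(j)] = 1/2.
By linearity: E[X] = 10153 · (1/2) = C(143, 2) · (1/2) = 10153/2 = 10153/2 ≈ 5076.500000.

E[X] = 10153/2 = 5076.500000.


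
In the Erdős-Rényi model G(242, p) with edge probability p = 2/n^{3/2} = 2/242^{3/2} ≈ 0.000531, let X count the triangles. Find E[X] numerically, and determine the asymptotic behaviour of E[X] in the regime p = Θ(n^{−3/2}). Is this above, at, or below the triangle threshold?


Number of potential triangles: C(242, 3) = 2332880.
Each occurs with probability p³ ≈ (0.000531)³ ≈ 1.49941e-10.
By linearity: E[X] = C(242, 3)·p³ ≈ 2332880 · 1.49941e-10 ≈ 0.000.
Since α = 3/2 > 1, p = c/n^{3/2} = o(1/n) is below the triangle threshold p ~ 1/n. Asymptotically E[X] ~ (c³/6)·n^{3(1−α)} = (2³/6)·n^{-1.5} → 0, so by Markov's inequality G has no triangles w.h.p.

E[X] ≈ 0.000; in regime p = Θ(1/n^{3/2}) E[X] tends to 0 (below the triangle threshold p ~ 1/n).


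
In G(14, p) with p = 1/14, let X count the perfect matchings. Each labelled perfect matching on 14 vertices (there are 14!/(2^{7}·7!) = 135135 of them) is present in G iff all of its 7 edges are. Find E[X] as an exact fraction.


K_14 has 14!/(2^{7}·7!) = 135135 labelled perfect matchings.
For each such perfect matching H, let X_H = 1 if all 7 edges of H are present in G. Then P[X_H = 1] = p^{7} = (1/14)^{7} = 1/105413504.
Summing the indicators: E[X] = Σ_H E[X_H] = 135135 · p^{7} = 135135 · 1/105413504 = 19305/15059072.
Numerically: E[X] ≈ 0.00128195.

E[X] = 135135 · (1/14)^{7} = 19305/15059072 ≈ 0.00128195.


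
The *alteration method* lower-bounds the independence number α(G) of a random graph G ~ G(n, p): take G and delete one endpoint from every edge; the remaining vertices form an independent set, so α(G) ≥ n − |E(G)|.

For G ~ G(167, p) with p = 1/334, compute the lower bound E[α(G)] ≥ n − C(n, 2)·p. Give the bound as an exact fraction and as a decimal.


E[|E(G)|] = C(167, 2)·p = 13861 · (1/334) = 83/2.
E[α(G)] ≥ n − E[|E(G)|] = 167 − 83/2 = 251/2.
Numerically: ≈ 125.50000.
(This is only a lower bound; the true E[α(G)] may be larger.)

E[α(G)] ≥ 251/2 ≈ 125.50000.


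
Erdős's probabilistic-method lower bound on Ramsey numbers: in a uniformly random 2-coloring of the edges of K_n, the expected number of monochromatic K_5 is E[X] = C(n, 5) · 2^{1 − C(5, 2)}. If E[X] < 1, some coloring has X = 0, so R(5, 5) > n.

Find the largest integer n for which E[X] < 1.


We need C(n, 5) · 2^{1 − 10} < 1, i.e. C(n, 5) < 2^{10 − 1} = 512.
Check values of n near the boundary:
  n = 5: C(5, 5) = 1; 1 < 512? YES
  n = 6: C(6, 5) = 6; 6 < 512? YES
  n = 7: C(7, 5) = 21; 21 < 512? YES
  n = 8: C(8, 5) = 56; 56 < 512? YES
  n = 9: C(9, 5) = 126; 126 < 512? YES
  n = 10: C(10, 5) = 252; 252 < 512? YES
  n = 11: C(11, 5) = 462; 462 < 512? YES
  n = 12: C(12, 5) = 792; 792 < 512? NO
  n = 13: C(13, 5) = 1287; 1287 < 512? NO
The largest n with C(n, 5) < 512 is n = 11 (where E[X] = 231/256 ≈ 0.902). Hence R(5, 5) > 11, i.e. R(5, 5) ≥ 12.

Largest n = 11; hence R(5, 5) > 11.


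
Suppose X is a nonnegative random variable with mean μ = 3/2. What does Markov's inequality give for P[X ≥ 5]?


μ = E[X] = 3/2, a = 5.
Markov: P[X ≥ 5] ≤ μ/a = (3/2)/5 = 3/10.
Numerically: ≈ 0.300.
(Since a = 5 > μ = 1.500, the bound 3/10 is < 1 and informative.)

P[X ≥ 5] ≤ 3/10 ≈ 0.300.


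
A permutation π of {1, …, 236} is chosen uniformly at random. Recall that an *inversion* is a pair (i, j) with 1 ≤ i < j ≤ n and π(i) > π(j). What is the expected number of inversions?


Write X = Σ X_I over the C(236, 2) = 27730 pairs i < j, with X_I the indicator of one inversion.
There are 27730 indicators.
For each fixed pair i < j, the values π(i) and π(j) are two distinct elements of {1, …, 236} in uniformly random order; by symmetry P[π(i) > π(j)] = 1/2.
By linearity: E[X] = 27730 · (1/2) = C(236, 2) · (1/2) = 27730/2 = 13865 ≈ 13865.000000.

E[X] = 13865 = 13865.000000.


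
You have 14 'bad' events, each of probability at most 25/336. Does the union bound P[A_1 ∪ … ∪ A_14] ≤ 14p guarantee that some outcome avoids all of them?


Union bound: P[∪_{i=1}^{14} A_i] ≤ Σ_i P[A_i] ≤ 14·p = 14·(25/336) = 25/24.
Numerically: 25/24 ≈ 1.0417.
Is 25/24 < 1? NO.
Since the bound 25/24 is ≥ 1, the union bound is uninformative here; it does NOT by itself certify existence.

14·p = 25/24 ≈ 1.0417; existence NOT certified by the union bound.


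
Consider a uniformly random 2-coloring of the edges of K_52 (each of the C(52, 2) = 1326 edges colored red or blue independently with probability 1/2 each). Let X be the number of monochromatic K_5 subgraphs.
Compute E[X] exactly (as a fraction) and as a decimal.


Let X = Σ_S X_S over the C(52, 5) = 2598960 subsets S of size 5, where X_S = 1 if the K_5 on S is monochromatic.
For a fixed S, the K_5 on S has C(5, 2) = 10 edges. P[all 10 edges red] = (1/2)^10, and likewise for blue, so P[monochromatic] = 2·(1/2)^10 = 2^{1 − 10} = 1/512.
By linearity: E[X] = C(52, 5) · 2^{1 − 10} = 2598960 · 1/512 = 162435/32.
Numerically: E[X] ≈ 5076.094.

E[X] = C(52,5)·2^(1−C(5,2)) = 162435/32 ≈ 5076.094.


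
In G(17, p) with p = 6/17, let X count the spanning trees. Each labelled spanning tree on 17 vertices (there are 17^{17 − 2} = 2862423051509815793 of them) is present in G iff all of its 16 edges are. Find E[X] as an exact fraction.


K_17 has 17^{17 − 2} = 2862423051509815793 labelled spanning trees.
For each such spanning tree H, let X_H = 1 if all 16 edges of H are present in G. Then P[X_H = 1] = p^{16} = (6/17)^{16} = 2821109907456/48661191875666868481.
By linearity: E[X] = Σ_H E[X_H] = 2862423051509815793 · p^{16} = 2862423051509815793 · 2821109907456/48661191875666868481 = 2821109907456/17.
Numerically: E[X] ≈ 1.65948e+11.

E[X] = 2862423051509815793 · (6/17)^{16} = 2821109907456/17 ≈ 1.65948e+11.


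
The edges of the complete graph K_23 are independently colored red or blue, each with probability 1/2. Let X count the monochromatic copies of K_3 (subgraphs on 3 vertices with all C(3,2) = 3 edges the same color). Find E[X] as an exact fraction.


Let X = Σ_S X_S over the C(23, 3) = 1771 subsets S of size 3, where X_S = 1 if the K_3 on S is monochromatic.
For a fixed S, the K_3 on S has C(3, 2) = 3 edges. P[all 3 edges red] = (1/2)^3, and likewise for blue, so P[monochromatic] = 2·(1/2)^3 = 2^{1 − 3} = 1/4.
By linearity: E[X] = C(23, 3) · 2^{1 − 3} = 1771 · 1/4 = 1771/4.
Numerically: E[X] ≈ 442.7500.

E[X] = C(23,3)·2^(1−C(3,2)) = 1771/4 ≈ 442.7500.


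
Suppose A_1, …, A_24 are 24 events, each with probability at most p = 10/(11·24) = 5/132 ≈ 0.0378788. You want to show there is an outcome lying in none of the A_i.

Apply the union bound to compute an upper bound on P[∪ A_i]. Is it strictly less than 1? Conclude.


Union bound: P[∪_{i=1}^{24} A_i] ≤ Σ_i P[A_i] ≤ 24·p = 24·(5/132) = 10/11.
Numerically: 10/11 ≈ 0.9090909.
Is 10/11 < 1? YES.
Since P[∪ A_i] ≤ 10/11 < 1, the complement has P[∩ A_i^c] ≥ 1 − 10/11 = 1/11 > 0, so some outcome avoids every A_i.

24·p = 10/11 ≈ 0.9090909; existence CERTIFIED by the union bound.


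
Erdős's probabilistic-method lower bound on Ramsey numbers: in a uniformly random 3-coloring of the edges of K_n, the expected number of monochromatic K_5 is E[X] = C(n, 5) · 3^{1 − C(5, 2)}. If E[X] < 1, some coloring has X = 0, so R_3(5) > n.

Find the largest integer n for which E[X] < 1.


We need C(n, 5) · 3^{1 − 10} < 1, i.e. C(n, 5) < 3^{10 − 1} = 19683.
Check values of n near the boundary:
  n = 17: C(17, 5) = 6188; 6188 < 19683? YES
  n = 18: C(18, 5) = 8568; 8568 < 19683? YES
  n = 19: C(19, 5) = 11628; 11628 < 19683? YES
  n = 20: C(20, 5) = 15504; 15504 < 19683? YES
  n = 21: C(21, 5) = 20349; 20349 < 19683? NO
  n = 22: C(22, 5) = 26334; 26334 < 19683? NO
The largest n with C(n, 5) < 19683 is n = 20 (where E[X] = 5168/6561 ≈ 0.787685). Hence R_3(5) > 20, i.e. R_3(5) ≥ 21.

Largest n = 20; hence R_3(5) > 20.


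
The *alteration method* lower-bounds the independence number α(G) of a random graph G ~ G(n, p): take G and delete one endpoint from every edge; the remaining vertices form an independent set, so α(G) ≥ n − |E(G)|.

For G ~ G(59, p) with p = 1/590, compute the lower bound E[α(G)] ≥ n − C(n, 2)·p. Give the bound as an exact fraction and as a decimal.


E[|E(G)|] = C(59, 2)·p = 1711 · (1/590) = 29/10.
E[α(G)] ≥ n − E[|E(G)|] = 59 − 29/10 = 561/10.
Numerically: ≈ 56.100.
(This is only a lower bound; the true E[α(G)] may be larger.)

E[α(G)] ≥ 561/10 ≈ 56.100.


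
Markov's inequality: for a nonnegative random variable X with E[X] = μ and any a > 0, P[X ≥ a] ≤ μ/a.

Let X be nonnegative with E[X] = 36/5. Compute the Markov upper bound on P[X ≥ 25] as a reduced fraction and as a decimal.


μ = E[X] = 36/5, a = 25.
Markov: P[X ≥ 25] ≤ μ/a = (36/5)/25 = 36/125.
Numerically: ≈ 0.2880.
(Since a = 25 > μ = 7.2000, the bound 36/125 is < 1 and informative.)

P[X ≥ 25] ≤ 36/125 ≈ 0.2880.


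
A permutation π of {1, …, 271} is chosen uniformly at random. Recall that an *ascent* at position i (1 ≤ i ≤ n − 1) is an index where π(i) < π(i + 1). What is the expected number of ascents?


Write X = Σ X_I over i = 1, …, 270, with X_I the indicator of one ascent.
There are 270 indicators.
For each fixed i, the pair (π(i), π(i+1)) is a uniformly random ordered pair of distinct values from {1, …, 271}; by symmetry P[π(i) < π(i+1)] = 1/2.
By linearity: E[X] = 270 · (1/2) = (271 − 1) · (1/2) = 135 ≈ 135.000000.

E[X] = 135 = 135.000000.


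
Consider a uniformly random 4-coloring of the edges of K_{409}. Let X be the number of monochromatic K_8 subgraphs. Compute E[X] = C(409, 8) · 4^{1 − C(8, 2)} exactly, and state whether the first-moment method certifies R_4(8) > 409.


E[X] = C(409, 8) · 4^{1 − 28} = 18128041135797879 · 4^{−27} = 18128041135797879/18014398509481984.
As a reduced fraction: E[X] = 18128041135797879/18014398509481984 ≈ 1.0063.
Is E[X] < 1? NO.
Since E[X] ≥ 1, the first-moment bound is inconclusive at n = 409; it does NOT by itself certify R_4(8) > 409.

E[X] = 18128041135797879/18014398509481984 ≈ 1.0063; E[X] ≥ 1; first-moment method inconclusive here.


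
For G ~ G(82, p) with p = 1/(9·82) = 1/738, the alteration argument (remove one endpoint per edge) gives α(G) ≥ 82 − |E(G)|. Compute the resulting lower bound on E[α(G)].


E[|E(G)|] = C(82, 2)·p = 3321 · (1/738) = 9/2.
E[α(G)] ≥ n − E[|E(G)|] = 82 − 9/2 = 155/2.
Numerically: ≈ 77.5000.
(This is only a lower bound; the true E[α(G)] may be larger.)

E[α(G)] ≥ 155/2 ≈ 77.5000.


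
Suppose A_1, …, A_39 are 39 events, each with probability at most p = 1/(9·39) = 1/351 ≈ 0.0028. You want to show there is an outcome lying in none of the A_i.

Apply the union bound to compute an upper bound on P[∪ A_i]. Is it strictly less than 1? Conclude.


Union bound: P[∪_{i=1}^{39} A_i] ≤ Σ_i P[A_i] ≤ 39·p = 39·(1/351) = 1/9.
Numerically: 1/9 ≈ 0.1111.
Is 1/9 < 1? YES.
Since P[∪ A_i] ≤ 1/9 < 1, the complement has P[∩ A_i^c] ≥ 1 − 1/9 = 8/9 > 0, so some outcome avoids every A_i.

39·p = 1/9 ≈ 0.1111; existence CERTIFIED by the union bound.


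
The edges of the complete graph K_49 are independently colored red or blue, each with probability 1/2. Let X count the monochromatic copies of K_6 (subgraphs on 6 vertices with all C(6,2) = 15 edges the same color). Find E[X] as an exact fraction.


Let X = Σ_S X_S over the C(49, 6) = 13983816 subsets S of size 6, where X_S = 1 if the K_6 on S is monochromatic.
For a fixed S, the K_6 on S has C(6, 2) = 15 edges. P[all 15 edges red] = (1/2)^15, and likewise for blue, so P[monochromatic] = 2·(1/2)^15 = 2^{1 − 15} = 1/16384.
Summing: E[X] = C(49, 6) · 2^{1 − 15} = 13983816 · 1/16384 = 1747977/2048.
Numerically: E[X] ≈ 853.5044.

E[X] = C(49,6)·2^(1−C(6,2)) = 1747977/2048 ≈ 853.5044.


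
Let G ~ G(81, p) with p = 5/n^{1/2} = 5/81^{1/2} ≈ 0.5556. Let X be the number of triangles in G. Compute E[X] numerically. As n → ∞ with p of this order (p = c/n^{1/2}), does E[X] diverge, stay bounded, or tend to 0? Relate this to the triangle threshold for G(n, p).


Number of potential triangles: C(81, 3) = 85320.
Each occurs with probability p³ ≈ (0.5556)³ ≈ 1.714678e-01.
By linearity: E[X] = C(81, 3)·p³ ≈ 85320 · 1.714678e-01 ≈ 14629.6296.
Since α = 1/2 < 1, p = c/n^{1/2} ≫ 1/n is above the triangle threshold p ~ 1/n. Asymptotically E[X] ~ (c³/6)·n^{3(1−α)} = (5³/6)·n^{1.5} → ∞; triangles are abundant w.h.p.

E[X] ≈ 14629.6296; in regime p = Θ(1/n^{1/2}) E[X] diverges (above the triangle threshold p ~ 1/n).


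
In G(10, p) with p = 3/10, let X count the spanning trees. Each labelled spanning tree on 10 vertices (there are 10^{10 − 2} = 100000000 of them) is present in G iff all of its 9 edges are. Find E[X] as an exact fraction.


K_10 has 10^{10 − 2} = 100000000 labelled spanning trees.
For each such spanning tree H, let X_H = 1 if all 9 edges of H are present in G. Then P[X_H = 1] = p^{9} = (3/10)^{9} = 19683/1000000000.
Summing the indicators: E[X] = Σ_H E[X_H] = 100000000 · p^{9} = 100000000 · 19683/1000000000 = 19683/10.
Numerically: E[X] ≈ 1968.

E[X] = 100000000 · (3/10)^{9} = 19683/10 ≈ 1968.


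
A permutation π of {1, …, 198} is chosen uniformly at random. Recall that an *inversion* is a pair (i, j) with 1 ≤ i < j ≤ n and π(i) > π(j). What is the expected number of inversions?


Write X = Σ X_I over the C(198, 2) = 19503 pairs i < j, with X_I the indicator of one inversion.
There are 19503 indicators.
For each fixed pair i < j, the values π(i) and π(j) are two distinct elements of {1, …, 198} in uniformly random order; by symmetry P[π(i) > π(j)] = 1/2.
By linearity: E[X] = 19503 · (1/2) = C(198, 2) · (1/2) = 19503/2 = 19503/2 ≈ 9751.50000.

E[X] = 19503/2 = 9751.50000.


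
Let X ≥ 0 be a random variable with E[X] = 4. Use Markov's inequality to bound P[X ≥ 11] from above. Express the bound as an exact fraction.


μ = E[X] = 4, a = 11.
Markov: P[X ≥ 11] ≤ μ/a = (4)/11 = 4/11.
Numerically: ≈ 0.36364.
(Since a = 11 > μ = 4.00000, the bound 4/11 is < 1 and informative.)

P[X ≥ 11] ≤ 4/11 ≈ 0.36364.


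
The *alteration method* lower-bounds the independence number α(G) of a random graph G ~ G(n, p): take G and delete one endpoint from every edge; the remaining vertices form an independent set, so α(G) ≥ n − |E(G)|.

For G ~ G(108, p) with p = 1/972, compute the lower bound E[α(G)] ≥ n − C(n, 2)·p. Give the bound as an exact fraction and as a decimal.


E[|E(G)|] = C(108, 2)·p = 5778 · (1/972) = 107/18.
E[α(G)] ≥ n − E[|E(G)|] = 108 − 107/18 = 1837/18.
Numerically: ≈ 102.056.
(This is only a lower bound; the true E[α(G)] may be larger.)

E[α(G)] ≥ 1837/18 ≈ 102.056.


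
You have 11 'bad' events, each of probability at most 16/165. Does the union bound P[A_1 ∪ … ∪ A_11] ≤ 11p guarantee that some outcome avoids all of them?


Union bound: P[∪_{i=1}^{11} A_i] ≤ Σ_i P[A_i] ≤ 11·p = 11·(16/165) = 16/15.
Numerically: 16/15 ≈ 1.066667.
Is 16/15 < 1? NO.
Since the bound 16/15 is ≥ 1, the union bound is uninformative here; it does NOT by itself certify existence.

11·p = 16/15 ≈ 1.066667; existence NOT certified by the union bound.


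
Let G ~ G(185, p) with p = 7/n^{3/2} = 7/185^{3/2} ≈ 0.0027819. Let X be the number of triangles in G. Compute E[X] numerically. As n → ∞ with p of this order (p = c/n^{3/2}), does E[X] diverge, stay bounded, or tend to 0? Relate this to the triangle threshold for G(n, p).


Number of potential triangles: C(185, 3) = 1038220.
Each occurs with probability p³ ≈ (0.0027819)³ ≈ 2.1528875e-08.
By linearity: E[X] = C(185, 3)·p³ ≈ 1038220 · 2.1528875e-08 ≈ 0.02235.
Since α = 3/2 > 1, p = c/n^{3/2} = o(1/n) is below the triangle threshold p ~ 1/n. Asymptotically E[X] ~ (c³/6)·n^{3(1−α)} = (7³/6)·n^{-1.5} → 0, so by Markov's inequality G has no triangles w.h.p.

E[X] ≈ 0.02235; in regime p = Θ(1/n^{3/2}) E[X] tends to 0 (below the triangle threshold p ~ 1/n).


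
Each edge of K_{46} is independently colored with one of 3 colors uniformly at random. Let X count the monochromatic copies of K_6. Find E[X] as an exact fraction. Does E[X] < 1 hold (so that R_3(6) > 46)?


E[X] = C(46, 6) · 3^{1 − 15} = 9366819 · 3^{−14} = 9366819/4782969.
As a reduced fraction: E[X] = 3122273/1594323 ≈ 1.9584.
Is E[X] < 1? NO.
Since E[X] ≥ 1, the first-moment bound is inconclusive at n = 46; it does NOT by itself certify R_3(6) > 46.

E[X] = 3122273/1594323 ≈ 1.9584; E[X] ≥ 1; first-moment method inconclusive here.
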